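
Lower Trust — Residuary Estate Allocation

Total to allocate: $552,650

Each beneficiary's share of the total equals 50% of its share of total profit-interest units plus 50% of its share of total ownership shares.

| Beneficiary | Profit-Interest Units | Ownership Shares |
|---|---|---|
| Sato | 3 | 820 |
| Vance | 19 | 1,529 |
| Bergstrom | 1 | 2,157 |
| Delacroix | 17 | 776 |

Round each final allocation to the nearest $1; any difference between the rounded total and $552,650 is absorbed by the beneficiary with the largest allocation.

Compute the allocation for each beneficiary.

Totals — profit-interest units 40, ownership shares 5,282.
Composite weights (50% profit-interest units + 50% ownership shares): Sato 0.1151; Vance 0.3822; Bergstrom 0.2167; Delacroix 0.2860.
Raw shares: Sato 63,622.24; Vance 211,243.19; Bergstrom 119,750.42; Delacroix 158,034.15.
Rounded to nearest $1: Sato $63,622; Vance $211,243; Bergstrom $119,750; Delacroix $158,034. Sum = $552,649.
Difference $552,650 − $552,649 = +$1 applied to largest allocation (Vance): Vance becomes $211,244.

Sato: $63,622 · Vance: $211,244 · Bergstrom: $119,750 · Delacroix: $158,034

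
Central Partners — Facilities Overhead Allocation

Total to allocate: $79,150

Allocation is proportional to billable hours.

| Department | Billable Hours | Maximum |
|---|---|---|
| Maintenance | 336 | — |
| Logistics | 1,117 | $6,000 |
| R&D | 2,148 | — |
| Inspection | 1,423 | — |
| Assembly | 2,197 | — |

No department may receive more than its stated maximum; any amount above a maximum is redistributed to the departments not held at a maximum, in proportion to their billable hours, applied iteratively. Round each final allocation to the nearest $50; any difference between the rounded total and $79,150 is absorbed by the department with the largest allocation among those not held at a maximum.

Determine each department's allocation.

Sum of billable hours: 7,221.
Pro-rata shares before constraints: Maintenance 3,682.92; Logistics 12,243.53; R&D 23,544.41; Inspection 15,597.62; Assembly 24,081.51.
Held at cap: Logistics ($6,000); residual $73,150 reallocated over remaining billable hours 6,104.
Shares after redistribution: Maintenance 4,026.61 → $4,050; R&D 25,741.51 → $25,750; Inspection 17,053.15 → $17,050; Assembly 26,328.73 → $26,350.
Rounding difference −$50 applied to Assembly → $26,300.

Maintenance: $4,050; Logistics: $6,000; R&D: $25,750; Inspection: $17,050; Assembly: $26,300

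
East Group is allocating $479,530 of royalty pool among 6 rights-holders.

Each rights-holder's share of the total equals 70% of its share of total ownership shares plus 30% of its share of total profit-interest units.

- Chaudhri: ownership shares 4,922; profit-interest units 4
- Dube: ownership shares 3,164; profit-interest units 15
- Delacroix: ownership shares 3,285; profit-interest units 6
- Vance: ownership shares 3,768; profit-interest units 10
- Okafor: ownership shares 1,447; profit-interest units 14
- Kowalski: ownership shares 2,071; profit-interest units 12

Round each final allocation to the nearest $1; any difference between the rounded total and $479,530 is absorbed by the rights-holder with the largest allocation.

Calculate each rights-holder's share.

Totals — ownership shares 18,657, profit-interest units 61.
Composite weights (70% ownership shares + 30% profit-interest units): Chaudhri 0.2043; Dube 0.1925; Delacroix 0.1528; Vance 0.1906; Okafor 0.1231; Kowalski 0.1367.
Proportional shares: Chaudhri 97,988.49; Dube 92,300.88; Delacroix 73,252.77; Vance 91,376.14; Okafor 59,050.80; Kowalski 65,560.93.
At nearest $1: Chaudhri $97,988; Dube $92,301; Delacroix $73,253; Vance $91,376; Okafor $59,051; Kowalski $65,561. Sum = $479,530.
Rounded total matches; no reconciliation needed.

Chaudhri: $97,988; Dube: $92,301; Delacroix: $73,253; Vance: $91,376; Okafor: $59,051; Kowalski: $65,561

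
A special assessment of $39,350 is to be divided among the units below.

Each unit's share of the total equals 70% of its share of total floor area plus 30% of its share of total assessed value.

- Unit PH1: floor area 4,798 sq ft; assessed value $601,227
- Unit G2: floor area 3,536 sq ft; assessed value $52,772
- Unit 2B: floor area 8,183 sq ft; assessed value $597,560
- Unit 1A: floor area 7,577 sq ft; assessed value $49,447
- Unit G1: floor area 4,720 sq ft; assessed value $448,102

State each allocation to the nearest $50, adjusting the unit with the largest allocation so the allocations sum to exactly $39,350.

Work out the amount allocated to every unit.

Unit PH1: $8,650 · Unit G2: $3,750 · Unit 2B: $11,800 · Unit 1A: $7,600 · Unit G1: $7,550

Floor area total 28,814; assessed value total 1,749,108.
Composite weights (70% floor area + 30% assessed value): Unit PH1 0.2197; Unit G2 0.0950; Unit 2B 0.3013; Unit 1A 0.1926; Unit G1 0.1915.
Pro-rata amounts: Unit PH1 8,644.46; Unit G2 3,736.44; Unit 2B 11,855.64; Unit 1A 7,577.03; Unit G1 7,536.44.
At nearest $50: Unit PH1 $8,650; Unit G2 $3,750; Unit 2B $11,850; Unit 1A $7,600; Unit G1 $7,550. Sum = $39,400.
Difference $39,350 − $39,400 = −$50 applied to largest allocation (Unit 2B): Unit 2B becomes $11,800.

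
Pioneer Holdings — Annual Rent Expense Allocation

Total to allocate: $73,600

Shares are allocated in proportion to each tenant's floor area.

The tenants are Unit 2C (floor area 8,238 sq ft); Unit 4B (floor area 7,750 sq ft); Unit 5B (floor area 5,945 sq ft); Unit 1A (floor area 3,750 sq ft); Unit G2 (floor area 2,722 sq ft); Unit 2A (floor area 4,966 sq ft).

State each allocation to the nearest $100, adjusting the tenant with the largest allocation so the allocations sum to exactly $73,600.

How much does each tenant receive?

Unit 2C: $18,100 · Unit 4B: $17,100 · Unit 5B: $13,100 · Unit 1A: $8,300 · Unit G2: $6,000 · Unit 2A: $11,000

Combined floor area = 33,371.
Proportional shares: Unit 2C 8,238/33,371 × $73,600 = 18,168.97; Unit 4B 7,750/33,371 × $73,600 = 17,092.69; Unit 5B 5,945/33,371 × $73,600 = 13,111.74; Unit 1A 3,750/33,371 × $73,600 = 8,270.65; Unit G2 2,722/33,371 × $73,600 = 6,003.39; Unit 2A 4,966/33,371 × $73,600 = 10,952.55.
Rounded to nearest $100: Unit 2C $18,200; Unit 4B $17,100; Unit 5B $13,100; Unit 1A $8,300; Unit G2 $6,000; Unit 2A $11,000. Sum = $73,700.
Difference $73,600 − $73,700 = −$100 applied to largest allocation (Unit 2C): Unit 2C becomes $18,100.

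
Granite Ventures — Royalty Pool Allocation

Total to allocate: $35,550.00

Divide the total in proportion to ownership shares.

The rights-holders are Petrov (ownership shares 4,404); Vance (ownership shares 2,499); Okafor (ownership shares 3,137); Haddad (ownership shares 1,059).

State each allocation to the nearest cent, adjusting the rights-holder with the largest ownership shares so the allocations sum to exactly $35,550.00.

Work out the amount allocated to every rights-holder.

Petrov: $14,105.97; Vance: $8,004.28; Okafor: $10,047.78; Haddad: $3,391.97

Sum of ownership shares: 4,404 + 2,499 + 3,137 + 1,059 = 11,099.
Proportional shares: Petrov 14,105.9735; Vance 8,004.2752; Okafor 10,047.7836; Haddad 3,391.9677.
After rounding (cent): Petrov $14,105.97; Vance $8,004.28; Okafor $10,047.78; Haddad $3,391.97. Sum = $35,550.00.
No rounding difference to absorb.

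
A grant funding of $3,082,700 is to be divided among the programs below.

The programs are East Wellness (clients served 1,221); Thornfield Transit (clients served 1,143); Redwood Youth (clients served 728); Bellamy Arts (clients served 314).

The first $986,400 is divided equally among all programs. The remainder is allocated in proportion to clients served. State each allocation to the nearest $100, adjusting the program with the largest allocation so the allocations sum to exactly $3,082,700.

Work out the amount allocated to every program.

East Wellness: $998,000 · Thornfield Transit: $950,100 · Redwood Youth: $694,700 · Bellamy Arts: $439,900

Equal tier: $986,400 ÷ 4 = $246,600 apiece.
Remainder $2,096,300 by clients served (total 3,406): East Wellness 751,492.16 → $751,500; Thornfield Transit 703,485.29 → $703,500; Redwood Youth 448,064.12 → $448,100; Bellamy Arts 193,258.43 → $193,300.
Rounding difference −$100 on remainder applied to East Wellness.
Totals: East Wellness $246,600 + $751,400 = $998,000; Thornfield Transit $246,600 + $703,500 = $950,100; Redwood Youth $246,600 + $448,100 = $694,700; Bellamy Arts $246,600 + $193,300 = $439,900.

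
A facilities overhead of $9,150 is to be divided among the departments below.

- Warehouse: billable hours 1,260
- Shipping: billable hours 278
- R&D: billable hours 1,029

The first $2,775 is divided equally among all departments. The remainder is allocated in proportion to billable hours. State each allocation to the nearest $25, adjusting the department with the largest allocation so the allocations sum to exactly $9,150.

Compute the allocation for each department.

Warehouse: $4,050; Shipping: $1,625; R&D: $3,475

Equal tier: $2,775 ÷ 3 = $925 apiece.
Remainder $6,375 by billable hours (total 2,567): Warehouse 3,129.14 → $3,125; Shipping 690.40 → $700; R&D 2,555.46 → $2,550.
Totals: Warehouse $925 + $3,125 = $4,050; Shipping $925 + $700 = $1,625; R&D $925 + $2,550 = $3,475.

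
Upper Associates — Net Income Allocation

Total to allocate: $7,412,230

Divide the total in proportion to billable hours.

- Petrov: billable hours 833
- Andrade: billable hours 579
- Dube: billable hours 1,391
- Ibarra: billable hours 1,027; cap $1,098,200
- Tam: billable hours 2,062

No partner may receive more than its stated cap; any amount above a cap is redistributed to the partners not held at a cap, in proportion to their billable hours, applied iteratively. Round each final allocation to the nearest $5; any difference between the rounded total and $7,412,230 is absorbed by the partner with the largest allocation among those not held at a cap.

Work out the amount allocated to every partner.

Combined billable hours = 5,892.
Proportional shares (ignoring caps): Petrov 1,047,927.29; Andrade 728,391.24; Dube 1,749,900.19; Ibarra 1,291,982.38; Tam 2,594,028.90.
Held at cap: Ibarra ($1,098,200); residual $6,314,030 reallocated over remaining billable hours 4,865.
Shares after redistribution: Petrov 1,081,107.29 → $1,081,105; Andrade 751,453.93 → $751,455; Dube 1,805,306.42 → $1,805,305; Tam 2,676,162.36 → $2,676,160.
Rounding difference +$5 applied to Tam → $2,676,165.

Petrov: $1,081,105; Andrade: $751,455; Dube: $1,805,305; Ibarra: $1,098,200; Tam: $2,676,165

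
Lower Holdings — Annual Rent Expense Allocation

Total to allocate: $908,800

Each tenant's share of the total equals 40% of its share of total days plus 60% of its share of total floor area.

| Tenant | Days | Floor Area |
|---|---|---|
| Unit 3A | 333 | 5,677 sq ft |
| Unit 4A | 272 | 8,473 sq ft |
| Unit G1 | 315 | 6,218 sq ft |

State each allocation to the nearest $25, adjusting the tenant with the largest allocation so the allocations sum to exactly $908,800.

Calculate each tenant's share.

Unit 3A: $283,550 | Unit 4A: $334,325 | Unit G1: $290,925

Totals — days 920, floor area 20,368.
Composite weights (40% days + 60% floor area): Unit 3A 0.3120; Unit 4A 0.3679; Unit G1 0.3201.
Pro-rata amounts: Unit 3A 283,559.71; Unit 4A 334,309.60; Unit G1 290,930.69.
At nearest $25: Unit 3A $283,550; Unit 4A $334,300; Unit G1 $290,925. Sum = $908,775.
Difference $908,800 − $908,775 = +$25 applied to largest allocation (Unit 4A): Unit 4A becomes $334,325.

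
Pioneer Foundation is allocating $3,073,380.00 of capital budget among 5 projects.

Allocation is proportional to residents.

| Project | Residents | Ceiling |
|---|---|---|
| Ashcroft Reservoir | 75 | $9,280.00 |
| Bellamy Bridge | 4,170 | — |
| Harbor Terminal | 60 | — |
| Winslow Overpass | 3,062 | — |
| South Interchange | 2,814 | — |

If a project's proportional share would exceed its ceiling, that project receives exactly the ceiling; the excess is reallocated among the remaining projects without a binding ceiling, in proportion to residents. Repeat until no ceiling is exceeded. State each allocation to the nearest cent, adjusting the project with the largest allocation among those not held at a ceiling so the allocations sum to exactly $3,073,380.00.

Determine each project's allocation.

Ashcroft Reservoir: $9,280.00; Bellamy Bridge: $1,264,327.83; Harbor Terminal: $18,191.77; Winslow Overpass: $928,386.52; South Interchange: $853,193.88

Total residents = 10,181.
Pro-rata shares before constraints: Ashcroft Reservoir 22,640.5559; Bellamy Bridge 1,258,814.9101; Harbor Terminal 18,112.4448; Winslow Overpass 924,338.4304; South Interchange 849,473.6588.
Held at cap: Ashcroft Reservoir ($9,280.00); balance $3,064,100.00 reallocated over remaining residents 10,106.
Redistributed shares: Bellamy Bridge 1,264,327.8251 → $1,264,327.83; Harbor Terminal 18,191.7673 → $18,191.77; Winslow Overpass 928,386.5229 → $928,386.52; South Interchange 853,193.8848 → $853,193.88.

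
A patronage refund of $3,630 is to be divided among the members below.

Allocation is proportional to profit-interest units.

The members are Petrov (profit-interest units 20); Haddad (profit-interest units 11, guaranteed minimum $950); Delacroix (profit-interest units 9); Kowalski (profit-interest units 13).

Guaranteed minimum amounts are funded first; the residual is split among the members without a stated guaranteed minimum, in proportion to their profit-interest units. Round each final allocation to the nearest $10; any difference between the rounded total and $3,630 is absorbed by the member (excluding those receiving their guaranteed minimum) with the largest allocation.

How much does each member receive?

Petrov: $1,280 | Haddad: $950 | Delacroix: $570 | Kowalski: $830

Guaranteed amounts: Haddad $950. Remaining pool $2,680.
Remaining pool split over remaining profit-interest units 42: Petrov 1,276.19 → $1,280; Delacroix 574.29 → $570; Kowalski 829.52 → $830.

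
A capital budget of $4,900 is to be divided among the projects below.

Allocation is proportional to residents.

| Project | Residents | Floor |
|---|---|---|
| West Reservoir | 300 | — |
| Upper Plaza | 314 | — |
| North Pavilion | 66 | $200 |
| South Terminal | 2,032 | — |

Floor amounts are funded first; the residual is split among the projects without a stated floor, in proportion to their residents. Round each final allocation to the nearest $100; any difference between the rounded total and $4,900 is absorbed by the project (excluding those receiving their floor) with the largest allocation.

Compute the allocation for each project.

West Reservoir: $500; Upper Plaza: $600; North Pavilion: $200; South Terminal: $3,600

Guaranteed amounts: North Pavilion $200. Remaining pool $4,700.
Remaining pool split over remaining residents 2,646: West Reservoir 532.88 → $500; Upper Plaza 557.75 → $600; South Terminal 3,609.37 → $3,600.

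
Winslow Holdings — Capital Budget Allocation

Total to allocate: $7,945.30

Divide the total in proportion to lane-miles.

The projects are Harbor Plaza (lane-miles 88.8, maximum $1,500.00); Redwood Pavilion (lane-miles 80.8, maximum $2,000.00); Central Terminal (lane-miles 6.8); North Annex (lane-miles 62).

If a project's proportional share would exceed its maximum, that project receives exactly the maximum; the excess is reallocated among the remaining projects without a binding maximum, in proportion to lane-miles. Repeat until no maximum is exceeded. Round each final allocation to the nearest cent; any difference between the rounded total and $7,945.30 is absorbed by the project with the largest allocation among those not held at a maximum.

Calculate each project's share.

Combined lane-miles = 238.4.
Pro-rata shares before constraints: Harbor Plaza 2,959.4909; Redwood Pavilion 2,692.8701; Central Terminal 226.6277; North Annex 2,066.3112.
Capped: Harbor Plaza ($1,500.00), Redwood Pavilion ($2,000.00); remaining pool $4,445.30 reallocated over remaining lane-miles 68.8.
Shares after redistribution: Central Terminal 439.3610 → $439.36; North Annex 4,005.9390 → $4,005.94.

Harbor Plaza: $1,500.00 | Redwood Pavilion: $2,000.00 | Central Terminal: $439.36 | North Annex: $4,005.94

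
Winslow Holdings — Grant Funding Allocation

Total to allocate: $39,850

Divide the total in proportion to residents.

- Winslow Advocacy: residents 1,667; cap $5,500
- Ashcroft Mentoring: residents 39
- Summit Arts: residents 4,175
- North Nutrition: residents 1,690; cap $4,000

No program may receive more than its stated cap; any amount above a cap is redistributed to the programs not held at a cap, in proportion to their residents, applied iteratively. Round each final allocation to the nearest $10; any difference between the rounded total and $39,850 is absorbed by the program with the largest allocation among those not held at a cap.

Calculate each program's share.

Sum of residents: 7,571.
Unconstrained shares: Winslow Advocacy 8,774.26; Ashcroft Mentoring 205.28; Summit Arts 21,975.14; North Nutrition 8,895.32.
Held at cap: Winslow Advocacy ($5,500), North Nutrition ($4,000); remaining pool $30,350 reallocated over remaining residents 4,214.
Remaining shares: Ashcroft Mentoring 280.89 → $280; Summit Arts 30,069.11 → $30,070.

Winslow Advocacy: $5,500 | Ashcroft Mentoring: $280 | Summit Arts: $30,070 | North Nutrition: $4,000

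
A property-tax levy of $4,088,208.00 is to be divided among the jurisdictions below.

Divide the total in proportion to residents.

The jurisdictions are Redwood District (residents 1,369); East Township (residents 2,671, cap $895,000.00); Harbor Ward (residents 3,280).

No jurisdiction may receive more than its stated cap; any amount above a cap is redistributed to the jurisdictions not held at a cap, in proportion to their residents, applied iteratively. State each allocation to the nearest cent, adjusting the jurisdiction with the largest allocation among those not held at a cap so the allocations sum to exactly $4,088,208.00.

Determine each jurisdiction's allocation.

Redwood District: $940,310.12; East Township: $895,000.00; Harbor Ward: $2,252,897.88

Total residents = 7,320.
Proportional shares (ignoring caps): Redwood District 764,584.2557; East Township 1,491,749.1213; Harbor Ward 1,831,874.6230.
Held at cap: East Township ($895,000.00); remaining pool $3,193,208.00 reallocated over remaining residents 4,649.
Remaining shares: Redwood District 940,310.1209 → $940,310.12; Harbor Ward 2,252,897.8791 → $2,252,897.88.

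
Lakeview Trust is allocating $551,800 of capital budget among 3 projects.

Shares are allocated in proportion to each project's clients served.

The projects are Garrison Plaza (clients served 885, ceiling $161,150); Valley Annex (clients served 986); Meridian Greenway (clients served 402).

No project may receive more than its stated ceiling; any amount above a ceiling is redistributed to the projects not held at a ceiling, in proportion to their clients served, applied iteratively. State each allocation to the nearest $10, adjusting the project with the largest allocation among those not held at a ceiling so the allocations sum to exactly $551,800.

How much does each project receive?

Sum of clients served: 2,273.
Proportional shares (ignoring caps): Garrison Plaza 214,845.14; Valley Annex 239,364.19; Meridian Greenway 97,590.67.
Cap binds for Garrison Plaza ($161,150); balance $390,650 reallocated over remaining clients served 1,388.
Redistributed shares: Valley Annex 277,507.85 → $277,510; Meridian Greenway 113,142.15 → $113,140.

Garrison Plaza: $161,150; Valley Annex: $277,510; Meridian Greenway: $113,140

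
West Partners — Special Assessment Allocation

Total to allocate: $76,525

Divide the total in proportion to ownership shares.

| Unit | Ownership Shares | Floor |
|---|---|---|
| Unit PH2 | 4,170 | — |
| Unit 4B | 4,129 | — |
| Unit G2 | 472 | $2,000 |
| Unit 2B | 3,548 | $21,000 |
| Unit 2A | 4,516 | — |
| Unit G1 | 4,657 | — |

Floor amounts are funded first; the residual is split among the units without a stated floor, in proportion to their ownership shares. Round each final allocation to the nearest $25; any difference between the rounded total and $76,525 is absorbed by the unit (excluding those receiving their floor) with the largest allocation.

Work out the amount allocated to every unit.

Fund the minimums — Unit G2 $2,000; Unit 2B $21,000. Residual $53,525.
Residual split over remaining ownership shares 17,472: Unit PH2 12,774.68 → $12,775; Unit 4B 12,649.08 → $12,650; Unit 2A 13,834.64 → $13,825; Unit G1 14,266.59 → $14,275.

Unit PH2: $12,775; Unit 4B: $12,650; Unit G2: $2,000; Unit 2B: $21,000; Unit 2A: $13,825; Unit G1: $14,275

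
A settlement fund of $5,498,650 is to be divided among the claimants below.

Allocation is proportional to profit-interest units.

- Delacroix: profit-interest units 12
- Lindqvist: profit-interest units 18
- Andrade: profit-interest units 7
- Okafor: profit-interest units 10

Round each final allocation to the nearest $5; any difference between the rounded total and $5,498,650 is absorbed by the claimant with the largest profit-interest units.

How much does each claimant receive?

Delacroix: $1,403,910 | Lindqvist: $2,105,865 | Andrade: $818,950 | Okafor: $1,169,925

Profit-interest units total: 12 + 18 + 7 + 10 = 47.
Unrounded shares: Delacroix 1,403,910.64; Lindqvist 2,105,865.96; Andrade 818,947.87; Okafor 1,169,925.53.
At nearest $5: Delacroix $1,403,910; Lindqvist $2,105,865; Andrade $818,950; Okafor $1,169,925. Sum = $5,498,650.
Sum already equals the total — no adjustment.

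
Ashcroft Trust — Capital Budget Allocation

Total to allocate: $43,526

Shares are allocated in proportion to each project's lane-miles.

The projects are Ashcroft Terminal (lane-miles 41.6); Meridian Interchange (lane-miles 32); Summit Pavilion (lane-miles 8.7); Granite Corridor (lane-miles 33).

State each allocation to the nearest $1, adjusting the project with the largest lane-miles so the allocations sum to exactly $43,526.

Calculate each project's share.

Combined lane-miles = 41.6 + 32 + 8.7 + 33 = 115.3.
Proportional shares: Ashcroft Terminal 15,704.09; Meridian Interchange 12,080.07; Summit Pavilion 3,284.27; Granite Corridor 12,457.57.
Rounded to nearest $1: Ashcroft Terminal $15,704; Meridian Interchange $12,080; Summit Pavilion $3,284; Granite Corridor $12,458. Sum = $43,526.
Rounded total matches; no reconciliation needed.

Ashcroft Terminal: $15,704; Meridian Interchange: $12,080; Summit Pavilion: $3,284; Granite Corridor: $12,458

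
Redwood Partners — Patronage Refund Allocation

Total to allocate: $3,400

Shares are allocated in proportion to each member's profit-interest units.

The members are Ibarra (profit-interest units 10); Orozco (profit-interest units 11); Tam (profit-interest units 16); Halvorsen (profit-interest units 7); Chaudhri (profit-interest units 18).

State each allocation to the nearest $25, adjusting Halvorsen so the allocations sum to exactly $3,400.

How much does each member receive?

Sum of profit-interest units: 62.
Proportional shares: Ibarra 10/62 × $3,400 = 548.39; Orozco 11/62 × $3,400 = 603.23; Tam 16/62 × $3,400 = 877.42; Halvorsen 7/62 × $3,400 = 383.87; Chaudhri 18/62 × $3,400 = 987.10.
At nearest $25: Ibarra $550; Orozco $600; Tam $875; Halvorsen $375; Chaudhri $975. Sum = $3,375.
Difference $3,400 − $3,375 = +$25 applied to Halvorsen: Halvorsen becomes $400.

Ibarra: $550 · Orozco: $600 · Tam: $875 · Halvorsen: $400 · Chaudhri: $975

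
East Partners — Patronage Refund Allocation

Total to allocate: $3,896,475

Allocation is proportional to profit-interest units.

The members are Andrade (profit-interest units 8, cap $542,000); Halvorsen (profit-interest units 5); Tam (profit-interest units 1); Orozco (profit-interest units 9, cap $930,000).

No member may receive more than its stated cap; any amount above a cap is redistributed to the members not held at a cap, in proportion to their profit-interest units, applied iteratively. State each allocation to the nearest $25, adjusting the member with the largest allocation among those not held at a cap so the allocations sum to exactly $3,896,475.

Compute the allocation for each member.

Combined profit-interest units = 23.
Proportional shares (ignoring caps): Andrade 1,355,295.65; Halvorsen 847,059.78; Tam 169,411.96; Orozco 1,524,707.61.
Cap binds for Andrade ($542,000), Orozco ($930,000); remaining pool $2,424,475 reallocated over remaining profit-interest units 6.
Redistributed shares: Halvorsen 2,020,395.83 → $2,020,400; Tam 404,079.17 → $404,075.

Andrade: $542,000; Halvorsen: $2,020,400; Tam: $404,075; Orozco: $930,000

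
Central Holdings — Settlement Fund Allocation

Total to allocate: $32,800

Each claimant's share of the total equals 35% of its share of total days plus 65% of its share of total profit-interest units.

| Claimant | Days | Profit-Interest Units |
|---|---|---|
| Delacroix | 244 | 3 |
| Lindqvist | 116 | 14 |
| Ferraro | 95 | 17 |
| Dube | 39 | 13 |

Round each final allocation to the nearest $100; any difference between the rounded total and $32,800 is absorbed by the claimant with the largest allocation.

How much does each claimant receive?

Days total 494; profit-interest units total 47.
Blended shares (35% days + 65% profit-interest units): Delacroix 0.2144; Lindqvist 0.2758; Ferraro 0.3024; Dube 0.2074.
Unrounded shares: Delacroix 7,031.13; Lindqvist 9,046.35; Ferraro 9,919.18; Dube 6,803.34.
After rounding ($100): Delacroix $7,000; Lindqvist $9,000; Ferraro $9,900; Dube $6,800. Sum = $32,700.
Difference $32,800 − $32,700 = +$100 applied to largest allocation (Ferraro): Ferraro becomes $10,000.

Delacroix: $7,000 | Lindqvist: $9,000 | Ferraro: $10,000 | Dube: $6,800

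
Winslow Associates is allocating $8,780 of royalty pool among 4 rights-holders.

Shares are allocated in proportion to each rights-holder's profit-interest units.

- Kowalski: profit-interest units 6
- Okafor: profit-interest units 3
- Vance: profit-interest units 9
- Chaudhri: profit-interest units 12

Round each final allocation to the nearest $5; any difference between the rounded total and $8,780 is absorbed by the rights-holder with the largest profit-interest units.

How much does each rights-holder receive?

Kowalski: $1,755 | Okafor: $880 | Vance: $2,635 | Chaudhri: $3,510

Combined profit-interest units = 6 + 3 + 9 + 12 = 30.
Pro-rata amounts: Kowalski 1,756.00; Okafor 878.00; Vance 2,634.00; Chaudhri 3,512.00.
Rounded to nearest $5: Kowalski $1,755; Okafor $880; Vance $2,635; Chaudhri $3,510. Sum = $8,780.
Sum already equals the total — no adjustment.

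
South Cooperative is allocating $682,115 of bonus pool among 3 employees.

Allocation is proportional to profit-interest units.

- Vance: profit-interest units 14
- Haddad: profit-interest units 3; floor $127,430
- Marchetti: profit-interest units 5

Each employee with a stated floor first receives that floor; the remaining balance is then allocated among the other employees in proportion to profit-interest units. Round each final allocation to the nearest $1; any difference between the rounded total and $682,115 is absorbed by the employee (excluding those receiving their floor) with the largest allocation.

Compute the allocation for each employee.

Vance: $408,715 · Haddad: $127,430 · Marchetti: $145,970

Fund the minimums — Haddad $127,430. Balance $554,685.
Balance split over remaining profit-interest units 19: Vance 408,715.26 → $408,715; Marchetti 145,969.74 → $145,970.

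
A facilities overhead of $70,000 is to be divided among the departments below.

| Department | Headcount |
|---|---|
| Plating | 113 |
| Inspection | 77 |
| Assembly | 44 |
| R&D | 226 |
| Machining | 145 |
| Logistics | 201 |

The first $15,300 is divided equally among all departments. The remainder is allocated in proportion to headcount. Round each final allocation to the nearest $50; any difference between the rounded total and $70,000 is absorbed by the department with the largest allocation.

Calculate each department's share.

Equal tier: $15,300 ÷ 6 = $2,550 apiece.
Remainder $54,700 by headcount (total 806): Plating 7,668.86 → $7,650; Inspection 5,225.68 → $5,250; Assembly 2,986.10 → $3,000; R&D 15,337.72 → $15,350; Machining 9,840.57 → $9,850; Logistics 13,641.07 → $13,650.
Rounding difference −$50 on remainder applied to R&D.
Totals: Plating $2,550 + $7,650 = $10,200; Inspection $2,550 + $5,250 = $7,800; Assembly $2,550 + $3,000 = $5,550; R&D $2,550 + $15,300 = $17,850; Machining $2,550 + $9,850 = $12,400; Logistics $2,550 + $13,650 = $16,200.

Plating: $10,200 | Inspection: $7,800 | Assembly: $5,550 | R&D: $17,850 | Machining: $12,400 | Logistics: $16,200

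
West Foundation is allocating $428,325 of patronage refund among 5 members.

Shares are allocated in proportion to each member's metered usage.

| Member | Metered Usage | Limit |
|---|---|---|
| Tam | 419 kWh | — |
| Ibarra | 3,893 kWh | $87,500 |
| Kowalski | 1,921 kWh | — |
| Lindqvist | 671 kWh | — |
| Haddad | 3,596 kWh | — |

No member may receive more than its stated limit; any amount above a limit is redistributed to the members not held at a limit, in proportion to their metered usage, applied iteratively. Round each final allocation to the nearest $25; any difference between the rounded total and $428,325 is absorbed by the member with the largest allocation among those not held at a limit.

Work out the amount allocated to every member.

Tam: $21,625; Ibarra: $87,500; Kowalski: $99,100; Lindqvist: $34,625; Haddad: $185,475

Combined metered usage = 10,500.
Pro-rata shares before constraints: Tam 17,092.21; Ibarra 158,806.59; Kowalski 78,363.08; Lindqvist 27,372.01; Haddad 146,691.11.
Capped: Ibarra ($87,500); balance $340,825 reallocated over remaining metered usage 6,607.
Shares after redistribution: Tam 21,614.30 → $21,625; Kowalski 99,095.63 → $99,100; Lindqvist 34,613.83 → $34,625; Haddad 185,501.24 → $185,500.
Rounding difference −$25 applied to Haddad → $185,475.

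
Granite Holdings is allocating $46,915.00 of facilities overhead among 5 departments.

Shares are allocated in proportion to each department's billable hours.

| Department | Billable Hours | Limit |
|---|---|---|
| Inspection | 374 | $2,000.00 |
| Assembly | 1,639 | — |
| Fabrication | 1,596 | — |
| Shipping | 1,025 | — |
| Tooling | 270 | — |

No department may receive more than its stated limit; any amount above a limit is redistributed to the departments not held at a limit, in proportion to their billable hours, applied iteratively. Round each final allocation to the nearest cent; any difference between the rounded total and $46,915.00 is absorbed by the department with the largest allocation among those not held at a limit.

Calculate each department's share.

Total billable hours = 4,904.
Pro-rata shares before constraints: Inspection 3,577.9384; Assembly 15,679.7889; Fabrication 15,268.4217; Shipping 9,805.8473; Tooling 2,583.0037.
Cap binds for Inspection ($2,000.00); residual $44,915.00 reallocated over remaining billable hours 4,530.
Shares after redistribution: Assembly 16,250.7031 → $16,250.70; Fabrication 15,824.3576 → $15,824.36; Shipping 10,162.8863 → $10,162.89; Tooling 2,677.0530 → $2,677.05.

Inspection: $2,000.00 | Assembly: $16,250.70 | Fabrication: $15,824.36 | Shipping: $10,162.89 | Tooling: $2,677.05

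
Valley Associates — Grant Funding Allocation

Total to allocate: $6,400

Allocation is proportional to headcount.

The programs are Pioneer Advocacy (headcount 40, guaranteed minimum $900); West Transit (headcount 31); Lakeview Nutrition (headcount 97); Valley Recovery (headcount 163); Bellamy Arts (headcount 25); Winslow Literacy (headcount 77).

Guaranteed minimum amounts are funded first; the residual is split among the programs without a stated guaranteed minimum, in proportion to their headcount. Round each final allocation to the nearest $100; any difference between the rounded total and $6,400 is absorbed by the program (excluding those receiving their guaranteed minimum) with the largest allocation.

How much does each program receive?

Fund the minimums — Pioneer Advocacy $900. Balance $5,500.
Balance split over remaining headcount 393: West Transit 433.84 → $400; Lakeview Nutrition 1,357.51 → $1,400; Valley Recovery 2,281.17 → $2,300; Bellamy Arts 349.87 → $300; Winslow Literacy 1,077.61 → $1,100.

Pioneer Advocacy: $900 | West Transit: $400 | Lakeview Nutrition: $1,400 | Valley Recovery: $2,300 | Bellamy Arts: $300 | Winslow Literacy: $1,100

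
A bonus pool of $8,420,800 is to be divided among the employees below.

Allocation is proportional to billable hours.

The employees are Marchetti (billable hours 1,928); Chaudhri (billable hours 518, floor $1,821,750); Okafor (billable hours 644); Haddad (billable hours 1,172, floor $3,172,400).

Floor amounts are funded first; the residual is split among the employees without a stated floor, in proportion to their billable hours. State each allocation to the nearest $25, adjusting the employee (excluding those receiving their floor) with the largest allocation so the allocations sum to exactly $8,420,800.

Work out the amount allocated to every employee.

Marchetti: $2,568,650 | Chaudhri: $1,821,750 | Okafor: $858,000 | Haddad: $3,172,400

Guaranteed amounts: Chaudhri $1,821,750; Haddad $3,172,400. Residual $3,426,650.
Residual split over remaining billable hours 2,572: Marchetti 2,568,655.21 → $2,568,650; Okafor 857,994.79 → $858,000.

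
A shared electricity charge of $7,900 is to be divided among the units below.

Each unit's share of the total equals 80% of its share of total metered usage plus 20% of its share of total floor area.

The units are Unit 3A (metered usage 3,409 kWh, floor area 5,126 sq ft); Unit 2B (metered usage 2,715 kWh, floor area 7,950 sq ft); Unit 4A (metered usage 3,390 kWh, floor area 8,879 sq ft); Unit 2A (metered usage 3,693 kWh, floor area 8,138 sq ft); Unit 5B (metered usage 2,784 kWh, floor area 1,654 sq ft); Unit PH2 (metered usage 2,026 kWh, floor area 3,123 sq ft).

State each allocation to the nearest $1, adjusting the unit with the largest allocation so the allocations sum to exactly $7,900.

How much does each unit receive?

Unit 3A: $1,428; Unit 2B: $1,313; Unit 4A: $1,591; Unit 2A: $1,664; Unit 5B: $1,052; Unit PH2: $852

Metered usage total 18,017; floor area total 34,870.
Blended shares (80% metered usage + 20% floor area): Unit 3A 0.1808; Unit 2B 0.1662; Unit 4A 0.2015; Unit 2A 0.2107; Unit 5B 0.1331; Unit PH2 0.1079.
Pro-rata amounts: Unit 3A 1,428.07; Unit 2B 1,312.59; Unit 4A 1,591.46; Unit 2A 1,664.17; Unit 5B 1,051.52; Unit PH2 852.19.
At nearest $1: Unit 3A $1,428; Unit 2B $1,313; Unit 4A $1,591; Unit 2A $1,664; Unit 5B $1,052; Unit PH2 $852. Sum = $7,900.
Rounded total matches; no reconciliation needed.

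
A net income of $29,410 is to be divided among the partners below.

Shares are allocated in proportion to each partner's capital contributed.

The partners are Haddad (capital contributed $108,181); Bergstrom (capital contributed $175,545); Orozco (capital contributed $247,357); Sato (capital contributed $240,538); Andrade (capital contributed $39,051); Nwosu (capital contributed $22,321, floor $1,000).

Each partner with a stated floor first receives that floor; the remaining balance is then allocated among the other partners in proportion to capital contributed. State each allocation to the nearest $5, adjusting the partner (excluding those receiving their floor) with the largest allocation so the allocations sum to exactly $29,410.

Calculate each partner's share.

Fund the minimums — Nwosu $1,000. Balance $28,410.
Balance split over remaining capital contributed 810,672: Haddad 3,791.20 → $3,790; Bergstrom 6,151.97 → $6,150; Orozco 8,668.63 → $8,670; Sato 8,429.65 → $8,430; Andrade 1,368.54 → $1,370.

Haddad: $3,790 | Bergstrom: $6,150 | Orozco: $8,670 | Sato: $8,430 | Andrade: $1,370 | Nwosu: $1,000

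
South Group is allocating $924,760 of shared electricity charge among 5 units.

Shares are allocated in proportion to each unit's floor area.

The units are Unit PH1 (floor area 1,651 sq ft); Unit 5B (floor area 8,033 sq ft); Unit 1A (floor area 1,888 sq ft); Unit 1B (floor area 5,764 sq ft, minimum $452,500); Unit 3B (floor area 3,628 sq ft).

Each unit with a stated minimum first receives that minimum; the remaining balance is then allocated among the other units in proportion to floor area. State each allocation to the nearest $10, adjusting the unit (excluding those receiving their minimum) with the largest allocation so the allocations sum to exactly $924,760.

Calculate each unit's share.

Fund the minimums — Unit 1B $452,500. Remaining pool $472,260.
Remaining pool split over remaining floor area 15,200: Unit PH1 51,296.14 → $51,300; Unit 5B 249,583.20 → $249,580; Unit 1A 58,659.66 → $58,660; Unit 3B 112,721.01 → $112,720.

Unit PH1: $51,300; Unit 5B: $249,580; Unit 1A: $58,660; Unit 1B: $452,500; Unit 3B: $112,720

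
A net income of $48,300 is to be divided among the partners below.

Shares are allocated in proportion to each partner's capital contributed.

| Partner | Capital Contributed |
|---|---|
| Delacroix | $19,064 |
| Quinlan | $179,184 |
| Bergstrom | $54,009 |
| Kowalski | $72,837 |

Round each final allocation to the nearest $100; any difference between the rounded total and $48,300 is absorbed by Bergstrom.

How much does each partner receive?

Sum of capital contributed: 325,094.
Unrounded shares: Delacroix 19,064/325,094 × $48,300 = 2,832.38; Quinlan 179,184/325,094 × $48,300 = 26,621.80; Bergstrom 54,009/325,094 × $48,300 = 8,024.25; Kowalski 72,837/325,094 × $48,300 = 10,821.57.
Rounded to nearest $100: Delacroix $2,800; Quinlan $26,600; Bergstrom $8,000; Kowalski $10,800. Sum = $48,200.
Difference $48,300 − $48,200 = +$100 applied to Bergstrom: Bergstrom becomes $8,100.

Delacroix: $2,800 · Quinlan: $26,600 · Bergstrom: $8,100 · Kowalski: $10,800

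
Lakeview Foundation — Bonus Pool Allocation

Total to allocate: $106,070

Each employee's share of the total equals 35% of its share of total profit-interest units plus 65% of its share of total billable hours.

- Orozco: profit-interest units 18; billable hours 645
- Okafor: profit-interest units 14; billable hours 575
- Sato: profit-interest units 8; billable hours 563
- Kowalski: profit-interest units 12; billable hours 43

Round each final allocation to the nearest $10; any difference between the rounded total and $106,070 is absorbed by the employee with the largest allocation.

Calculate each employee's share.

Orozco: $37,200; Okafor: $31,710; Sato: $26,970; Kowalski: $10,190

Profit-interest units total 52; billable hours total 1,826.
Combined weights (35% profit-interest units + 65% billable hours): Orozco 0.3508; Okafor 0.2989; Sato 0.2543; Kowalski 0.0961.
Unrounded shares: Orozco 37,204.48; Okafor 31,705.72; Sato 26,969.03; Kowalski 10,190.77.
At nearest $10: Orozco $37,200; Okafor $31,710; Sato $26,970; Kowalski $10,190. Sum = $106,070.
No rounding difference to absorb.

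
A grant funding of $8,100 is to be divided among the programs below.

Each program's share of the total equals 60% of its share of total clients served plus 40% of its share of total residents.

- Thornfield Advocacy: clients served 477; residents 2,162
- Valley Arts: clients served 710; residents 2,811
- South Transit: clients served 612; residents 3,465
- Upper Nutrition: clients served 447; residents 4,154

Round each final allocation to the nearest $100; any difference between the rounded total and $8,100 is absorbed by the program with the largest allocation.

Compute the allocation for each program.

Thornfield Advocacy: $1,600 | Valley Arts: $2,300 | South Transit: $2,200 | Upper Nutrition: $2,000

Totals — clients served 2,246, residents 12,592.
Composite weights (60% clients served + 40% residents): Thornfield Advocacy 0.1961; Valley Arts 0.2790; South Transit 0.2736; Upper Nutrition 0.2514.
Raw shares: Thornfield Advocacy 1,588.45; Valley Arts 2,259.62; South Transit 2,215.84; Upper Nutrition 2,036.09.
At nearest $100: Thornfield Advocacy $1,600; Valley Arts $2,300; South Transit $2,200; Upper Nutrition $2,000. Sum = $8,100.
Sum already equals the total — no adjustment.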